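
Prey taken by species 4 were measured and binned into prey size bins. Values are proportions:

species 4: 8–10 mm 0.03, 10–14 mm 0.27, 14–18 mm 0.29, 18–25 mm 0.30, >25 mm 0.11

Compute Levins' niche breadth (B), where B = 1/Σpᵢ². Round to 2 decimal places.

Σpᵢ² = 0.03² + 0.27² + 0.29² + 0.30² + 0.11² = 0.0009 + 0.0729 + 0.0841 + 0.0900 + 0.0121 = 0.2600
B = 1 / 0.2600 = 3.8462

3.85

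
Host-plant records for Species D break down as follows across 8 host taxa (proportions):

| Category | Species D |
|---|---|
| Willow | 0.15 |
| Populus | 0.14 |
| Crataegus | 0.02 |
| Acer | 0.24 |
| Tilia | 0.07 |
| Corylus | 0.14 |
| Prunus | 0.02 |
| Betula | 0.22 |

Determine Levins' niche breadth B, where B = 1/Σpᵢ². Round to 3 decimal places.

Σpᵢ² = 0.15² + 0.14² + 0.02² + 0.24² + 0.07² + 0.14² + 0.02² + 0.22² = 0.0225 + 0.0196 + 0.0004 + 0.0576 + 0.0049 + 0.0196 + 0.0004 + 0.0484 = 0.1734
B = 1 / 0.1734 = 5.76701

5.767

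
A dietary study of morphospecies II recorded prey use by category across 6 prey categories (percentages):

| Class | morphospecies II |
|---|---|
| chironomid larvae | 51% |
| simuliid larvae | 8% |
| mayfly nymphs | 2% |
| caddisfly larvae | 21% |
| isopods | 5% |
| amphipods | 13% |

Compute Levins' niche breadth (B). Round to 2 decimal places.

3.03

Convert percentages to proportions (divide by 100).
Σpᵢ² = 0.51² + 0.08² + 0.02² + 0.21² + 0.05² + 0.13² = 0.2601 + 0.0064 + 0.0004 + 0.0441 + 0.0025 + 0.0169 = 0.3304
B = 1 / 0.3304 = 3.0266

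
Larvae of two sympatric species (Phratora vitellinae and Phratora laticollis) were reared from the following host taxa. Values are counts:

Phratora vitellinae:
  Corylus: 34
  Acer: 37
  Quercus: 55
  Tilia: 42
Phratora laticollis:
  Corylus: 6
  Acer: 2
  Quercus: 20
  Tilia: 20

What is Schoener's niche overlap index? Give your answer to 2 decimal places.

Proportions for Phratora vitellinae (n=168): 34/168=0.2024, 37/168=0.2202, 55/168=0.3274, 42/168=0.2500
Proportions for Phratora laticollis (n=48): 6/48=0.1250, 2/48=0.0417, 20/48=0.4167, 20/48=0.4167
Σ|p₁ᵢ − p₂ᵢ| = 0.0774 + 0.1785 + 0.0893 + 0.1667 = 0.5119
D = 1 − ½ × 0.5119 = 1 − 0.25595 = 0.74405

0.74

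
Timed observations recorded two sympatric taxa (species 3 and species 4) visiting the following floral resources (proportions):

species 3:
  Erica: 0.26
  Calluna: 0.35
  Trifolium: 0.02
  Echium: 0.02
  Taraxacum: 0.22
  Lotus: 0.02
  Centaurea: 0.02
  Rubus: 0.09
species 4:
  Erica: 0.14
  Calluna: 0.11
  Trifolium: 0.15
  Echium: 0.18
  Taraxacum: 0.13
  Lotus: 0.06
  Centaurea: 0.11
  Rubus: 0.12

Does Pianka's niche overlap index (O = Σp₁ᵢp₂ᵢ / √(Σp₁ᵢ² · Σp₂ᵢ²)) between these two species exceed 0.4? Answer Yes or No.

Σ p₁ᵢp₂ᵢ = 0.0364 + 0.0385 + 0.0030 + 0.0036 + 0.0286 + 0.0012 + 0.0022 + 0.0108 = 0.1243
Σp_1ᵢ² = 0.26² + 0.35² + 0.02² + 0.02² + 0.22² + 0.02² + 0.02² + 0.09² = 0.0676 + 0.1225 + 0.0004 + 0.0004 + 0.0484 + 0.0004 + 0.0004 + 0.0081 = 0.2482
Σp_2ᵢ² = 0.14² + 0.11² + 0.15² + 0.18² + 0.13² + 0.06² + 0.11² + 0.12² = 0.0196 + 0.0121 + 0.0225 + 0.0324 + 0.0169 + 0.0036 + 0.0121 + 0.0144 = 0.1336
O = 0.1243 / √(0.2482 × 0.1336) = 0.1243 / 0.18210 = 0.6826
O = 0.6826 > 0.4 → Yes.

Yes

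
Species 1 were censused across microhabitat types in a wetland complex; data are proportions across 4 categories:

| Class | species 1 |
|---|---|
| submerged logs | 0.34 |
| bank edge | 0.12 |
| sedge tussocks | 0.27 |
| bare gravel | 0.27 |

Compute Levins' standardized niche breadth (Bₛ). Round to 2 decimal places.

Σpᵢ² = 0.34² + 0.12² + 0.27² + 0.27² = 0.1156 + 0.0144 + 0.0729 + 0.0729 = 0.2758
B = 1 / 0.2758 = 3.6258
Bₛ = (B − 1)/(n − 1) = (3.6258 − 1)/(4 − 1) = 2.6258/3 = 0.8753

0.88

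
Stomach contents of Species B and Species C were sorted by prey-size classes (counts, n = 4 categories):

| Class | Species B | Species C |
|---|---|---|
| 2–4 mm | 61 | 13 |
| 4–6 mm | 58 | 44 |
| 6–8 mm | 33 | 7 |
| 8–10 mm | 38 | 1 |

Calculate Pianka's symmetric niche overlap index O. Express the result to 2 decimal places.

Proportions for Species B (n=190): 61/190=0.3211, 58/190=0.3053, 33/190=0.1737, 38/190=0.2000
Proportions for Species C (n=65): 13/65=0.2000, 44/65=0.6769, 7/65=0.1077, 1/65=0.0154
Σ p₁ᵢp₂ᵢ = 0.064220 + 0.206658 + 0.018707 + 0.003080 = 0.292665
Σp_1ᵢ² = 0.3211² + 0.3053² + 0.1737² + 0.2000² = 0.103105 + 0.093208 + 0.030172 + 0.040000 = 0.266485
Σp_2ᵢ² = 0.2000² + 0.6769² + 0.1077² + 0.0154² = 0.040000 + 0.458194 + 0.011599 + 0.000237 = 0.510030
O = 0.292665 / √(0.266485 × 0.510030) = 0.292665 / 0.3686670 = 0.7938

0.79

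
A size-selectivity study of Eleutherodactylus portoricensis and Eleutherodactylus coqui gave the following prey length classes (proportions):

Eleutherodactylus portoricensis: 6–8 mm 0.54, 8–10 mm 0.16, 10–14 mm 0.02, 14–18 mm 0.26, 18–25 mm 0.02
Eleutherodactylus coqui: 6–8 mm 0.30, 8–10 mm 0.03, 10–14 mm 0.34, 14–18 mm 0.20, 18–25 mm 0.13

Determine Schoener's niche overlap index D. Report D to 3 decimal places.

Σ|p₁ᵢ − p₂ᵢ| = 0.24 + 0.13 + 0.32 + 0.06 + 0.11 = 0.86
D = 1 − ½ × 0.86 = 1 − 0.430 = 0.57000

0.570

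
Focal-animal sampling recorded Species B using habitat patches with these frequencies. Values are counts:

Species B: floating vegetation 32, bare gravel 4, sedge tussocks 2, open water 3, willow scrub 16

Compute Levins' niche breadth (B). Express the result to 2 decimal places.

Proportions for Species B (n=57): 32/57=0.5614, 4/57=0.0702, 2/57=0.0351, 3/57=0.0526, 16/57=0.2807
Σpᵢ² = 0.5614² + 0.0702² + 0.0351² + 0.0526² + 0.2807² = 0.315170 + 0.004928 + 0.001232 + 0.002767 + 0.078792 = 0.402889
B = 1 / 0.402889 = 2.4821

2.48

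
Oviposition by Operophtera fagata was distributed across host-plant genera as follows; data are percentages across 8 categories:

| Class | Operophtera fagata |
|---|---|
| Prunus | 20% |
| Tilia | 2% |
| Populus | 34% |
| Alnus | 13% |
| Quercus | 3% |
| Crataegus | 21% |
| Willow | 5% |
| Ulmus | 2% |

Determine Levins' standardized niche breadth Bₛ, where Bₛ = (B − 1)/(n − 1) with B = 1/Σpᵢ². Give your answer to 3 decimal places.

0.504

Convert percentages to proportions (divide by 100).
Σpᵢ² = 0.20² + 0.02² + 0.34² + 0.13² + 0.03² + 0.21² + 0.05² + 0.02² = 0.0400 + 0.0004 + 0.1156 + 0.0169 + 0.0009 + 0.0441 + 0.0025 + 0.0004 = 0.2208
B = 1 / 0.2208 = 4.52899
Bₛ = (B − 1)/(n − 1) = (4.52899 − 1)/(8 − 1) = 3.52899/7 = 0.50414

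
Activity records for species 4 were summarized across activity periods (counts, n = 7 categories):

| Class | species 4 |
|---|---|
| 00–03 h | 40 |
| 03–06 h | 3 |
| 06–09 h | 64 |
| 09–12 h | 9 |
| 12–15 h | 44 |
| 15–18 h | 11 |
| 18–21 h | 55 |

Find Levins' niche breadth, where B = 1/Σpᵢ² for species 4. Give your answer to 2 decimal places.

4.70

Proportions for species 4 (n=226): 40/226=0.1770, 3/226=0.0133, 64/226=0.2832, 9/226=0.0398, 44/226=0.1947, 11/226=0.0487, 55/226=0.2434
Σpᵢ² = 0.1770² + 0.0133² + 0.2832² + 0.0398² + 0.1947² + 0.0487² + 0.2434² = 0.031329 + 0.000177 + 0.080202 + 0.001584 + 0.037908 + 0.002372 + 0.059244 = 0.212816
B = 1 / 0.212816 = 4.6989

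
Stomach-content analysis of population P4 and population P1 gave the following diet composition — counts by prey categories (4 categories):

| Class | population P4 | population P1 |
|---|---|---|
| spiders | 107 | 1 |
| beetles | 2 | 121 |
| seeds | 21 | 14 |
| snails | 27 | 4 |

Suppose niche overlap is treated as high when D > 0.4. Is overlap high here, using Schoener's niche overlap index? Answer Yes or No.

Proportions for population P4 (n=157): 107/157=0.6815, 2/157=0.0127, 21/157=0.1338, 27/157=0.1720
Proportions for population P1 (n=140): 1/140=0.0071, 121/140=0.8643, 14/140=0.1000, 4/140=0.0286
Σ|p₁ᵢ − p₂ᵢ| = 0.6744 + 0.8516 + 0.0338 + 0.1434 = 1.7032
D = 1 − ½ × 1.7032 = 1 − 0.85160 = 0.14840
D = 0.14840 < 0.4 → No.

No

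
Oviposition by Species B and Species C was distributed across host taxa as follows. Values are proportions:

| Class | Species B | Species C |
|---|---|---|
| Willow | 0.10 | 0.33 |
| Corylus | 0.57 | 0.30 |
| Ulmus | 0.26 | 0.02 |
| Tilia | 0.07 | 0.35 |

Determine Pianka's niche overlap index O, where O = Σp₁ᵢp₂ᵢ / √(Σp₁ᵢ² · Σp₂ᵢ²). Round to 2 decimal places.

0.65

Σ p₁ᵢp₂ᵢ = 0.0330 + 0.1710 + 0.0052 + 0.0245 = 0.2337
Σp_1ᵢ² = 0.10² + 0.57² + 0.26² + 0.07² = 0.0100 + 0.3249 + 0.0676 + 0.0049 = 0.4074
Σp_2ᵢ² = 0.33² + 0.30² + 0.02² + 0.35² = 0.1089 + 0.0900 + 0.0004 + 0.1225 = 0.3218
O = 0.2337 / √(0.4074 × 0.3218) = 0.2337 / 0.36208 = 0.6454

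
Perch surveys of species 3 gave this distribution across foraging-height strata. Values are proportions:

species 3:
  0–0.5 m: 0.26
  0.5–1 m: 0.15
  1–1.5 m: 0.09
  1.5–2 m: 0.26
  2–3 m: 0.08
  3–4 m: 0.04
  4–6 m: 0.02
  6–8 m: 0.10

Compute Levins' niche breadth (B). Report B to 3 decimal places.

Σpᵢ² = 0.26² + 0.15² + 0.09² + 0.26² + 0.08² + 0.04² + 0.02² + 0.10² = 0.0676 + 0.0225 + 0.0081 + 0.0676 + 0.0064 + 0.0016 + 0.0004 + 0.0100 = 0.1842
B = 1 / 0.1842 = 5.42888

5.429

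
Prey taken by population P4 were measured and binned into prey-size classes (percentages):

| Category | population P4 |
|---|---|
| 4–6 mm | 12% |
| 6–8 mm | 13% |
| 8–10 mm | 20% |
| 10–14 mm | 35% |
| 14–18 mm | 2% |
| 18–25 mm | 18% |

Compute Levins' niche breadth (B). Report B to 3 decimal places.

4.413

Convert percentages to proportions (divide by 100).
Σpᵢ² = 0.12² + 0.13² + 0.20² + 0.35² + 0.02² + 0.18² = 0.0144 + 0.0169 + 0.0400 + 0.1225 + 0.0004 + 0.0324 = 0.2266
B = 1 / 0.2266 = 4.41306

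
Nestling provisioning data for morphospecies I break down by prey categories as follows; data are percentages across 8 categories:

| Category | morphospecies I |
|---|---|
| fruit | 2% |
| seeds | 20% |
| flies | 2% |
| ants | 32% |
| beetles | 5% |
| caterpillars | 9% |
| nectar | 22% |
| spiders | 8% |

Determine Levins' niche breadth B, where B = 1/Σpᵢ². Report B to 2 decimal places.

4.79

Convert percentages to proportions (divide by 100).
Σpᵢ² = 0.02² + 0.20² + 0.02² + 0.32² + 0.05² + 0.09² + 0.22² + 0.08² = 0.0004 + 0.0400 + 0.0004 + 0.1024 + 0.0025 + 0.0081 + 0.0484 + 0.0064 = 0.2086
B = 1 / 0.2086 = 4.7939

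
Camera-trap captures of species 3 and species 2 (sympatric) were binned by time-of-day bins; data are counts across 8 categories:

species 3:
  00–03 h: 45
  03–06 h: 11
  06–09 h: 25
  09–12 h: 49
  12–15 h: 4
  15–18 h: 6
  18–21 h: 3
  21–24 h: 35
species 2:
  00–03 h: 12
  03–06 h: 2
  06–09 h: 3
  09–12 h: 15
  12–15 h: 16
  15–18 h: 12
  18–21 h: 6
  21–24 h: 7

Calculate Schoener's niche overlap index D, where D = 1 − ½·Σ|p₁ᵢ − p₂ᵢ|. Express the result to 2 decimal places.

Proportions for species 3 (n=178): 45/178=0.2528, 11/178=0.0618, 25/178=0.1404, 49/178=0.2753, 4/178=0.0225, 6/178=0.0337, 3/178=0.0169, 35/178=0.1966
Proportions for species 2 (n=73): 12/73=0.1644, 2/73=0.0274, 3/73=0.0411, 15/73=0.2055, 16/73=0.2192, 12/73=0.1644, 6/73=0.0822, 7/73=0.0959
Σ|p₁ᵢ − p₂ᵢ| = 0.0884 + 0.0344 + 0.0993 + 0.0698 + 0.1967 + 0.1307 + 0.0653 + 0.1007 = 0.7853
D = 1 − ½ × 0.7853 = 1 − 0.39265 = 0.60735

0.61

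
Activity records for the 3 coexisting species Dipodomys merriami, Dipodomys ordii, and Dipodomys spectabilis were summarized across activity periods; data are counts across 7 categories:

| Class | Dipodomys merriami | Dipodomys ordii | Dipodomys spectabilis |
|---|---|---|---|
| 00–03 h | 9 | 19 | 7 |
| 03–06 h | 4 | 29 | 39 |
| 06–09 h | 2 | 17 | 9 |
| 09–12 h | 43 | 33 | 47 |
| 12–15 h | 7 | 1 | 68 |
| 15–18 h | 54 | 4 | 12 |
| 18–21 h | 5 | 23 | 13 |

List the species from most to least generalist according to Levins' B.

Dipodomys ordii > Dipodomys spectabilis > Dipodomys merriami

Proportions for Dipodomys merriami (n=124): 9/124=0.0726, 4/124=0.0323, 2/124=0.0161, 43/124=0.3468, 7/124=0.0565, 54/124=0.4355, 5/124=0.0403
Proportions for Dipodomys ordii (n=126): 19/126=0.1508, 29/126=0.2302, 17/126=0.1349, 33/126=0.2619, 1/126=0.0079, 4/126=0.0317, 23/126=0.1825
Proportions for Dipodomys spectabilis (n=195): 7/195=0.0359, 39/195=0.2000, 9/195=0.0462, 47/195=0.2410, 68/195=0.3487, 12/195=0.0615, 13/195=0.0667
Σp_merrᵢ² = 0.0726² + 0.0323² + 0.0161² + 0.3468² + 0.0565² + 0.4355² + 0.0403² = 0.005271 + 0.001043 + 0.000259 + 0.120270 + 0.003192 + 0.189660 + 0.001624 = 0.321319
B_merr = 1 / 0.321319 = 3.1122
Σp_ordiᵢ² = 0.1508² + 0.2302² + 0.1349² + 0.2619² + 0.0079² + 0.0317² + 0.1825² = 0.022741 + 0.052992 + 0.018198 + 0.068592 + 0.000062 + 0.001005 + 0.033306 = 0.196896
B_ordi = 1 / 0.196896 = 5.0788
Σp_specᵢ² = 0.0359² + 0.2000² + 0.0462² + 0.2410² + 0.3487² + 0.0615² + 0.0667² = 0.001289 + 0.040000 + 0.002134 + 0.058081 + 0.121592 + 0.003782 + 0.004449 = 0.231327
B_spec = 1 / 0.231327 = 4.3229
Ranking by B (broadest → narrowest): Dipodomys ordii (5.08) > Dipodomys spectabilis (4.32) > Dipodomys merriami (3.11)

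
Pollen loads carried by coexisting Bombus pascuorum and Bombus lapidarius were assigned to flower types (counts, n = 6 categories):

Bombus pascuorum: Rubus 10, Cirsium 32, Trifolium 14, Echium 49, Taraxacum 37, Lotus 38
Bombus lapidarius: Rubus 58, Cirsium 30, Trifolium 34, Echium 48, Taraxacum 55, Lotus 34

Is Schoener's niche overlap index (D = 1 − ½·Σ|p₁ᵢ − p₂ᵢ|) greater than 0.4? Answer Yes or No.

Proportions for Bombus pascuorum (n=180): 10/180=0.0556, 32/180=0.1778, 14/180=0.0778, 49/180=0.2722, 37/180=0.2056, 38/180=0.2111
Proportions for Bombus lapidarius (n=259): 58/259=0.2239, 30/259=0.1158, 34/259=0.1313, 48/259=0.1853, 55/259=0.2124, 34/259=0.1313
Σ|p₁ᵢ − p₂ᵢ| = 0.1683 + 0.0620 + 0.0535 + 0.0869 + 0.0068 + 0.0798 = 0.4573
D = 1 − ½ × 0.4573 = 1 − 0.22865 = 0.77135
D = 0.77135 > 0.4 → Yes.

Yes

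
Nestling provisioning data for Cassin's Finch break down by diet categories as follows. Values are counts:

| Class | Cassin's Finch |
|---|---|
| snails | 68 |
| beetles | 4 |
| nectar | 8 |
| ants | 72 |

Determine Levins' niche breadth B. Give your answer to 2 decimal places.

2.34

Proportions for Cassin's Finch (n=152): 68/152=0.4474, 4/152=0.0263, 8/152=0.0526, 72/152=0.4737
Σpᵢ² = 0.4474² + 0.0263² + 0.0526² + 0.4737² = 0.200167 + 0.000692 + 0.002767 + 0.224392 = 0.428018
B = 1 / 0.428018 = 2.3364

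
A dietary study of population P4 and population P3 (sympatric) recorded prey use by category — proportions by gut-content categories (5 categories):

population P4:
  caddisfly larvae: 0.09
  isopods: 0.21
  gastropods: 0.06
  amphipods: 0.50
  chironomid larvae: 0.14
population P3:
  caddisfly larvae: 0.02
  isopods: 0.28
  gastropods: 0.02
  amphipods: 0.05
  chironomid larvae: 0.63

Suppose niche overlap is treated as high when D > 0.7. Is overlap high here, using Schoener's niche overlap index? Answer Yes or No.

Σ|p₁ᵢ − p₂ᵢ| = 0.07 + 0.07 + 0.04 + 0.45 + 0.49 = 1.12
D = 1 − ½ × 1.12 = 1 − 0.560 = 0.4400
D = 0.4400 < 0.7 → No.

No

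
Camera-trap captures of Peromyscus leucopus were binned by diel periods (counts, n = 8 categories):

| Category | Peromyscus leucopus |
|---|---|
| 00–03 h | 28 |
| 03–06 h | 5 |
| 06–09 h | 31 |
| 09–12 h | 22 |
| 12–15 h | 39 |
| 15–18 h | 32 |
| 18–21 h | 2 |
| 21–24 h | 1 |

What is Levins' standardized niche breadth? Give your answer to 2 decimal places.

0.62

Proportions for Peromyscus leucopus (n=160): 28/160=0.1750, 5/160=0.0313, 31/160=0.1938, 22/160=0.1375, 39/160=0.2438, 32/160=0.2000, 2/160=0.0125, 1/160=0.0063
Σpᵢ² = 0.1750² + 0.0313² + 0.1938² + 0.1375² + 0.2438² + 0.2000² + 0.0125² + 0.0063² = 0.030625 + 0.000980 + 0.037558 + 0.018906 + 0.059438 + 0.040000 + 0.000156 + 0.000040 = 0.187703
B = 1 / 0.187703 = 5.3276
Bₛ = (B − 1)/(n − 1) = (5.3276 − 1)/(8 − 1) = 4.3276/7 = 0.6182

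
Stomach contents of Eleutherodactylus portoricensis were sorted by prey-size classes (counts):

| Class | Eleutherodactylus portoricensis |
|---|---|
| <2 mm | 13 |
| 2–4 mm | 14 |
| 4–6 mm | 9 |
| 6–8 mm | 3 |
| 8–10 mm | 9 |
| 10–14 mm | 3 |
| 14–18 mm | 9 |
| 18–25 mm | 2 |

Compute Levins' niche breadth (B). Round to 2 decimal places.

Proportions for Eleutherodactylus portoricensis (n=62): 13/62=0.2097, 14/62=0.2258, 9/62=0.1452, 3/62=0.0484, 9/62=0.1452, 3/62=0.0484, 9/62=0.1452, 2/62=0.0323
Σpᵢ² = 0.2097² + 0.2258² + 0.1452² + 0.0484² + 0.1452² + 0.0484² + 0.1452² + 0.0323² = 0.043974 + 0.050986 + 0.021083 + 0.002343 + 0.021083 + 0.002343 + 0.021083 + 0.001043 = 0.163938
B = 1 / 0.163938 = 6.0999

6.10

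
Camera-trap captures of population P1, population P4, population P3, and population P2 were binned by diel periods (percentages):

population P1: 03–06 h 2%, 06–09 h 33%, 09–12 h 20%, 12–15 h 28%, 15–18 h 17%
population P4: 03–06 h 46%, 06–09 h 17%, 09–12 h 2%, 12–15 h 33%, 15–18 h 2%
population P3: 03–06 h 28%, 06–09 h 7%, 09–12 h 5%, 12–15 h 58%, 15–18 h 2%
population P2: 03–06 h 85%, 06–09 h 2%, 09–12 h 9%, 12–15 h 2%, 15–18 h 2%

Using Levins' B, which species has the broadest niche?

population P1

Convert percentages to proportions (divide by 100).
Σp_P1ᵢ² = 0.02² + 0.33² + 0.20² + 0.28² + 0.17² = 0.0004 + 0.1089 + 0.0400 + 0.0784 + 0.0289 = 0.2566
B_P1 = 1 / 0.2566 = 3.8971
Σp_P4ᵢ² = 0.46² + 0.17² + 0.02² + 0.33² + 0.02² = 0.2116 + 0.0289 + 0.0004 + 0.1089 + 0.0004 = 0.3502
B_P4 = 1 / 0.3502 = 2.8555
Σp_P3ᵢ² = 0.28² + 0.07² + 0.05² + 0.58² + 0.02² = 0.0784 + 0.0049 + 0.0025 + 0.3364 + 0.0004 = 0.4226
B_P3 = 1 / 0.4226 = 2.3663
Σp_P2ᵢ² = 0.85² + 0.02² + 0.09² + 0.02² + 0.02² = 0.7225 + 0.0004 + 0.0081 + 0.0004 + 0.0004 = 0.7318
B_P2 = 1 / 0.7318 = 1.3665
Highest B → broadest niche (most generalist): population P1 (B = 3.90).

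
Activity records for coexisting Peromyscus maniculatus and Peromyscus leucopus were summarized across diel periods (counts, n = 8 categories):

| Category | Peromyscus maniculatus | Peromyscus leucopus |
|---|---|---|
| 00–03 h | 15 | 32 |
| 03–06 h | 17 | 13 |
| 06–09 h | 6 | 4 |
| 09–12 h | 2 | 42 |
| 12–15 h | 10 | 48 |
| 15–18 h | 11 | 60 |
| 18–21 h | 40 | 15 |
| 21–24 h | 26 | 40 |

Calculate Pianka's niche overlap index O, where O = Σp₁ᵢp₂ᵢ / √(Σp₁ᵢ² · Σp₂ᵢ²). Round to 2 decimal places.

0.63

Proportions for Peromyscus maniculatus (n=127): 15/127=0.1181, 17/127=0.1339, 6/127=0.0472, 2/127=0.0157, 10/127=0.0787, 11/127=0.0866, 40/127=0.3150, 26/127=0.2047
Proportions for Peromyscus leucopus (n=254): 32/254=0.1260, 13/254=0.0512, 4/254=0.0157, 42/254=0.1654, 48/254=0.1890, 60/254=0.2362, 15/254=0.0591, 40/254=0.1575
Σ p₁ᵢp₂ᵢ = 0.014881 + 0.006856 + 0.000741 + 0.002597 + 0.014874 + 0.020455 + 0.018617 + 0.032240 = 0.111261
Σp_1ᵢ² = 0.1181² + 0.1339² + 0.0472² + 0.0157² + 0.0787² + 0.0866² + 0.3150² + 0.2047² = 0.013948 + 0.017929 + 0.002228 + 0.000246 + 0.006194 + 0.007500 + 0.099225 + 0.041902 = 0.189172
Σp_2ᵢ² = 0.1260² + 0.0512² + 0.0157² + 0.1654² + 0.1890² + 0.2362² + 0.0591² + 0.1575² = 0.015876 + 0.002621 + 0.000246 + 0.027357 + 0.035721 + 0.055790 + 0.003493 + 0.024806 = 0.165910
O = 0.111261 / √(0.189172 × 0.165910) = 0.111261 / 0.1771596 = 0.6280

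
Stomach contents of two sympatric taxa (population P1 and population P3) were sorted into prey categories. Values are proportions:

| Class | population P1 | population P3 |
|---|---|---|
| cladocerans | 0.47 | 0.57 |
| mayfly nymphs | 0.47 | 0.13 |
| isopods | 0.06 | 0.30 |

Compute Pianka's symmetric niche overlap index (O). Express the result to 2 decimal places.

Σ p₁ᵢp₂ᵢ = 0.2679 + 0.0611 + 0.0180 = 0.3470
Σp_1ᵢ² = 0.47² + 0.47² + 0.06² = 0.2209 + 0.2209 + 0.0036 = 0.4454
Σp_2ᵢ² = 0.57² + 0.13² + 0.30² = 0.3249 + 0.0169 + 0.0900 = 0.4318
O = 0.3470 / √(0.4454 × 0.4318) = 0.3470 / 0.43855 = 0.7912

0.79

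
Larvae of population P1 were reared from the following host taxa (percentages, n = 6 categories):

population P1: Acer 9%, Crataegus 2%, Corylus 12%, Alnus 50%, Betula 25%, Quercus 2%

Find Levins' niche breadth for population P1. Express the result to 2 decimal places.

2.98

Convert percentages to proportions (divide by 100).
Σpᵢ² = 0.09² + 0.02² + 0.12² + 0.50² + 0.25² + 0.02² = 0.0081 + 0.0004 + 0.0144 + 0.2500 + 0.0625 + 0.0004 = 0.3358
B = 1 / 0.3358 = 2.9780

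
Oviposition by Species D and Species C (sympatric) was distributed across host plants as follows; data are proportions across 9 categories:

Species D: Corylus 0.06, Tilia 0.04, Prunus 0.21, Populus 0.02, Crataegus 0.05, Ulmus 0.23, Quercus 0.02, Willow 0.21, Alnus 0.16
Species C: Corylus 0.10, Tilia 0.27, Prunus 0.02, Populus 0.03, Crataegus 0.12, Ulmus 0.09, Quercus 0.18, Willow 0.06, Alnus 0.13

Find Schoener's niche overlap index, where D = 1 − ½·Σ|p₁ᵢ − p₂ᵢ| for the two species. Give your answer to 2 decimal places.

0.49

Σ|p₁ᵢ − p₂ᵢ| = 0.04 + 0.23 + 0.19 + 0.01 + 0.07 + 0.14 + 0.16 + 0.15 + 0.03 = 1.02
D = 1 − ½ × 1.02 = 1 − 0.510 = 0.4900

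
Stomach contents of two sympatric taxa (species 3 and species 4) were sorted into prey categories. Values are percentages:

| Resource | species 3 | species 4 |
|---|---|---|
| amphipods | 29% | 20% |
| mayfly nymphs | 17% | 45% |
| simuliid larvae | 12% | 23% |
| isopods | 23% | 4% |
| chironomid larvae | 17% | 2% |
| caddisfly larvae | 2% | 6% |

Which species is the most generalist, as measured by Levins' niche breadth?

Convert percentages to proportions (divide by 100).
Σp_3ᵢ² = 0.29² + 0.17² + 0.12² + 0.23² + 0.17² + 0.02² = 0.0841 + 0.0289 + 0.0144 + 0.0529 + 0.0289 + 0.0004 = 0.2096
B_3 = 1 / 0.2096 = 4.7710
Σp_4ᵢ² = 0.20² + 0.45² + 0.23² + 0.04² + 0.02² + 0.06² = 0.0400 + 0.2025 + 0.0529 + 0.0016 + 0.0004 + 0.0036 = 0.3010
B_4 = 1 / 0.3010 = 3.3223
Highest B → broadest niche (most generalist): species 3 (B = 4.77).

species 3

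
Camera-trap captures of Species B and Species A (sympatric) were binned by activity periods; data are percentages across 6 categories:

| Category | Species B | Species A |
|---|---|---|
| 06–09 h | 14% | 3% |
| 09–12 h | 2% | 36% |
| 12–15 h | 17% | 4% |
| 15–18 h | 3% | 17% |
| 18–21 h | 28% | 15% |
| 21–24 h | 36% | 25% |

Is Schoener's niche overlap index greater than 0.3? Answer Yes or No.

Convert percentages to proportions (divide by 100).
Σ|p₁ᵢ − p₂ᵢ| = 0.11 + 0.34 + 0.13 + 0.14 + 0.13 + 0.11 = 0.96
D = 1 − ½ × 0.96 = 1 − 0.480 = 0.5200
D = 0.5200 > 0.3 → Yes.

Yes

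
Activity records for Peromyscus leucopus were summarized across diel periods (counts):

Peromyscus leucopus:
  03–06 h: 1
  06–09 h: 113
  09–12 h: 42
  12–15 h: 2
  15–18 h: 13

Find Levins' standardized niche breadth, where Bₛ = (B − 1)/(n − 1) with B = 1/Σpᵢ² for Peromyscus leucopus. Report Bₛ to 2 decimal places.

0.25

Proportions for Peromyscus leucopus (n=171): 1/171=0.0058, 113/171=0.6608, 42/171=0.2456, 2/171=0.0117, 13/171=0.0760
Σpᵢ² = 0.0058² + 0.6608² + 0.2456² + 0.0117² + 0.0760² = 0.000034 + 0.436657 + 0.060319 + 0.000137 + 0.005776 = 0.502923
B = 1 / 0.502923 = 1.9884
Bₛ = (B − 1)/(n − 1) = (1.9884 − 1)/(5 − 1) = 0.9884/4 = 0.2471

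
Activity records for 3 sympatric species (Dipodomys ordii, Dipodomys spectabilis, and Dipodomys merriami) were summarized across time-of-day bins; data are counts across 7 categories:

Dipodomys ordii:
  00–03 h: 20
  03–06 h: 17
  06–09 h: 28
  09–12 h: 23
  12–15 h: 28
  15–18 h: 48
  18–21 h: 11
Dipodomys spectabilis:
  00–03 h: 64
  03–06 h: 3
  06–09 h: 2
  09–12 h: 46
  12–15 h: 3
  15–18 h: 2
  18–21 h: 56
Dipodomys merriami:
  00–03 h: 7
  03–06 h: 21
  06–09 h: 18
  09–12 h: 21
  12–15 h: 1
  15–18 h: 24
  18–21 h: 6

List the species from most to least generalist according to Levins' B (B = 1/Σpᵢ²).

Dipodomys ordii > Dipodomys merriami > Dipodomys spectabilis

Proportions for Dipodomys ordii (n=175): 20/175=0.1143, 17/175=0.0971, 28/175=0.1600, 23/175=0.1314, 28/175=0.1600, 48/175=0.2743, 11/175=0.0629
Proportions for Dipodomys spectabilis (n=176): 64/176=0.3636, 3/176=0.0170, 2/176=0.0114, 46/176=0.2614, 3/176=0.0170, 2/176=0.0114, 56/176=0.3182
Proportions for Dipodomys merriami (n=98): 7/98=0.0714, 21/98=0.2143, 18/98=0.1837, 21/98=0.2143, 1/98=0.0102, 24/98=0.2449, 6/98=0.0612
Σp_ordiᵢ² = 0.1143² + 0.0971² + 0.1600² + 0.1314² + 0.1600² + 0.2743² + 0.0629² = 0.013064 + 0.009428 + 0.025600 + 0.017266 + 0.025600 + 0.075240 + 0.003956 = 0.170154
B_ordi = 1 / 0.170154 = 5.8770
Σp_specᵢ² = 0.3636² + 0.0170² + 0.0114² + 0.2614² + 0.0170² + 0.0114² + 0.3182² = 0.132205 + 0.000289 + 0.000130 + 0.068330 + 0.000289 + 0.000130 + 0.101251 = 0.302624
B_spec = 1 / 0.302624 = 3.3044
Σp_merrᵢ² = 0.0714² + 0.2143² + 0.1837² + 0.2143² + 0.0102² + 0.2449² + 0.0612² = 0.005098 + 0.045924 + 0.033746 + 0.045924 + 0.000104 + 0.059976 + 0.003745 = 0.194517
B_merr = 1 / 0.194517 = 5.1409
Ranking by B (broadest → narrowest): Dipodomys ordii (5.88) > Dipodomys merriami (5.14) > Dipodomys spectabilis (3.30)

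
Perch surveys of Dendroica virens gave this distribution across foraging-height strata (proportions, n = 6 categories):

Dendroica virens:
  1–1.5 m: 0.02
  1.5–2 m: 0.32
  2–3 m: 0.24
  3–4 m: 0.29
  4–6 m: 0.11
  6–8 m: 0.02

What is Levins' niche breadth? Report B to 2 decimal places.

Σpᵢ² = 0.02² + 0.32² + 0.24² + 0.29² + 0.11² + 0.02² = 0.0004 + 0.1024 + 0.0576 + 0.0841 + 0.0121 + 0.0004 = 0.2570
B = 1 / 0.2570 = 3.8911

3.89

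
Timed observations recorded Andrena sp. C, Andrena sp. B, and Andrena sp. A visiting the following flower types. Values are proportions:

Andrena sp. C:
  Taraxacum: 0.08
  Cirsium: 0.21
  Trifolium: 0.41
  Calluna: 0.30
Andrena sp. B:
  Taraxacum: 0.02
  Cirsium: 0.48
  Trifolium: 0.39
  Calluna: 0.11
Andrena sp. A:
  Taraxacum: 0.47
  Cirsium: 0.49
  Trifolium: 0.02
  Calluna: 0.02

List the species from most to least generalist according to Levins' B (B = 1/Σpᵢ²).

Σp_Cᵢ² = 0.08² + 0.21² + 0.41² + 0.30² = 0.0064 + 0.0441 + 0.1681 + 0.0900 = 0.3086
B_C = 1 / 0.3086 = 3.2404
Σp_Bᵢ² = 0.02² + 0.48² + 0.39² + 0.11² = 0.0004 + 0.2304 + 0.1521 + 0.0121 = 0.3950
B_B = 1 / 0.3950 = 2.5316
Σp_Aᵢ² = 0.47² + 0.49² + 0.02² + 0.02² = 0.2209 + 0.2401 + 0.0004 + 0.0004 = 0.4618
B_A = 1 / 0.4618 = 2.1654
Ranking by B (broadest → narrowest): Andrena sp. C (3.24) > Andrena sp. B (2.53) > Andrena sp. A (2.17)

Andrena sp. C > Andrena sp. B > Andrena sp. A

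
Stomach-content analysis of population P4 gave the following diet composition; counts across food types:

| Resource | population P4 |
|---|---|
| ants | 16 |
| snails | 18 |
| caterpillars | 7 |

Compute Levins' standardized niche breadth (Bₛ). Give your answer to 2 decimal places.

0.84

Proportions for population P4 (n=41): 16/41=0.3902, 18/41=0.4390, 7/41=0.1707
Σpᵢ² = 0.3902² + 0.4390² + 0.1707² = 0.152256 + 0.192721 + 0.029138 = 0.374115
B = 1 / 0.374115 = 2.6730
Bₛ = (B − 1)/(n − 1) = (2.6730 − 1)/(3 − 1) = 1.6730/2 = 0.8365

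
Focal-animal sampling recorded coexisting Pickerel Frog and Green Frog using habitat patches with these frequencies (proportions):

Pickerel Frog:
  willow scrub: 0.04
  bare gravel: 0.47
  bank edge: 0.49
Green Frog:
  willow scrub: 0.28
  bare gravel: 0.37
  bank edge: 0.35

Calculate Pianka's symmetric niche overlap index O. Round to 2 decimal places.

0.90

Σ p₁ᵢp₂ᵢ = 0.0112 + 0.1739 + 0.1715 = 0.3566
Σp_1ᵢ² = 0.04² + 0.47² + 0.49² = 0.0016 + 0.2209 + 0.2401 = 0.4626
Σp_2ᵢ² = 0.28² + 0.37² + 0.35² = 0.0784 + 0.1369 + 0.1225 = 0.3378
O = 0.3566 / √(0.4626 × 0.3378) = 0.3566 / 0.39531 = 0.9021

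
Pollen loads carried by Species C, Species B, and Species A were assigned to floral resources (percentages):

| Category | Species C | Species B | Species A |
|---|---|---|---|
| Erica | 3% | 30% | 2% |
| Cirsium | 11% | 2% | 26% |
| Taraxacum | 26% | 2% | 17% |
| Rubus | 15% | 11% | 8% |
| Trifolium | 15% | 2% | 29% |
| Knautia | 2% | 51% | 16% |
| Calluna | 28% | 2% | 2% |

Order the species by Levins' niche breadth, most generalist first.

Convert percentages to proportions (divide by 100).
Σp_Cᵢ² = 0.03² + 0.11² + 0.26² + 0.15² + 0.15² + 0.02² + 0.28² = 0.0009 + 0.0121 + 0.0676 + 0.0225 + 0.0225 + 0.0004 + 0.0784 = 0.2044
B_C = 1 / 0.2044 = 4.8924
Σp_Bᵢ² = 0.30² + 0.02² + 0.02² + 0.11² + 0.02² + 0.51² + 0.02² = 0.0900 + 0.0004 + 0.0004 + 0.0121 + 0.0004 + 0.2601 + 0.0004 = 0.3638
B_B = 1 / 0.3638 = 2.7488
Σp_Aᵢ² = 0.02² + 0.26² + 0.17² + 0.08² + 0.29² + 0.16² + 0.02² = 0.0004 + 0.0676 + 0.0289 + 0.0064 + 0.0841 + 0.0256 + 0.0004 = 0.2134
B_A = 1 / 0.2134 = 4.6860
Ranking by B (broadest → narrowest): Species C (4.89) > Species A (4.69) > Species B (2.75)

Species C > Species A > Species B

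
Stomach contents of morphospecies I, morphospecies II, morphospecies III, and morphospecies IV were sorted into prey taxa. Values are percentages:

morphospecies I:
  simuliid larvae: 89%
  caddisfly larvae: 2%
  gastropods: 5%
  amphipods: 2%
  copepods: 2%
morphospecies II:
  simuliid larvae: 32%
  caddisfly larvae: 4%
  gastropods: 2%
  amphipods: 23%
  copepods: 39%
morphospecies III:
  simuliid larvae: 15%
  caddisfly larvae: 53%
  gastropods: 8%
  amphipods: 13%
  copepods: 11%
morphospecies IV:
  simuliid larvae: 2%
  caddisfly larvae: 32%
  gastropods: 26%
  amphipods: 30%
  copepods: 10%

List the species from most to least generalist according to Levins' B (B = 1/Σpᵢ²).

Convert percentages to proportions (divide by 100).
Σp_Iᵢ² = 0.89² + 0.02² + 0.05² + 0.02² + 0.02² = 0.7921 + 0.0004 + 0.0025 + 0.0004 + 0.0004 = 0.7958
B_I = 1 / 0.7958 = 1.2566
Σp_IIᵢ² = 0.32² + 0.04² + 0.02² + 0.23² + 0.39² = 0.1024 + 0.0016 + 0.0004 + 0.0529 + 0.1521 = 0.3094
B_II = 1 / 0.3094 = 3.2321
Σp_IIIᵢ² = 0.15² + 0.53² + 0.08² + 0.13² + 0.11² = 0.0225 + 0.2809 + 0.0064 + 0.0169 + 0.0121 = 0.3388
B_III = 1 / 0.3388 = 2.9516
Σp_IVᵢ² = 0.02² + 0.32² + 0.26² + 0.30² + 0.10² = 0.0004 + 0.1024 + 0.0676 + 0.0900 + 0.0100 = 0.2704
B_IV = 1 / 0.2704 = 3.6982
Ranking by B (broadest → narrowest): morphospecies IV (3.70) > morphospecies II (3.23) > morphospecies III (2.95) > morphospecies I (1.26)

morphospecies IV > morphospecies II > morphospecies III > morphospecies I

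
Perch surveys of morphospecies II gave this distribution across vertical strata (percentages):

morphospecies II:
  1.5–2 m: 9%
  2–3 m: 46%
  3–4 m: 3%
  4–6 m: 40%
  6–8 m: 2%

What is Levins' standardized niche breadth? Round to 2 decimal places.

Convert percentages to proportions (divide by 100).
Σpᵢ² = 0.09² + 0.46² + 0.03² + 0.40² + 0.02² = 0.0081 + 0.2116 + 0.0009 + 0.1600 + 0.0004 = 0.3810
B = 1 / 0.3810 = 2.6247
Bₛ = (B − 1)/(n − 1) = (2.6247 − 1)/(5 − 1) = 1.6247/4 = 0.4062

0.41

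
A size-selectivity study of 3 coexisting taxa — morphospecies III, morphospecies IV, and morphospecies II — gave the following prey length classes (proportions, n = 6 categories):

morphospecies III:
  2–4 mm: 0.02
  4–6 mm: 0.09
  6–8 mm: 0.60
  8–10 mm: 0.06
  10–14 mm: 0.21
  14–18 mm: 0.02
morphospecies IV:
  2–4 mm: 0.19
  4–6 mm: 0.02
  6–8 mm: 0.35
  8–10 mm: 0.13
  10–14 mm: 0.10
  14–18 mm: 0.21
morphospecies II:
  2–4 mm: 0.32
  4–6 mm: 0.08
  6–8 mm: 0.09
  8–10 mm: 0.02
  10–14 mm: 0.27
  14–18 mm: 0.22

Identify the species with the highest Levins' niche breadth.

Σp_IIIᵢ² = 0.02² + 0.09² + 0.60² + 0.06² + 0.21² + 0.02² = 0.0004 + 0.0081 + 0.3600 + 0.0036 + 0.0441 + 0.0004 = 0.4166
B_III = 1 / 0.4166 = 2.4004
Σp_IVᵢ² = 0.19² + 0.02² + 0.35² + 0.13² + 0.10² + 0.21² = 0.0361 + 0.0004 + 0.1225 + 0.0169 + 0.0100 + 0.0441 = 0.2300
B_IV = 1 / 0.2300 = 4.3478
Σp_IIᵢ² = 0.32² + 0.08² + 0.09² + 0.02² + 0.27² + 0.22² = 0.1024 + 0.0064 + 0.0081 + 0.0004 + 0.0729 + 0.0484 = 0.2386
B_II = 1 / 0.2386 = 4.1911
Highest B → broadest niche (most generalist): morphospecies IV (B = 4.35).

morphospecies IV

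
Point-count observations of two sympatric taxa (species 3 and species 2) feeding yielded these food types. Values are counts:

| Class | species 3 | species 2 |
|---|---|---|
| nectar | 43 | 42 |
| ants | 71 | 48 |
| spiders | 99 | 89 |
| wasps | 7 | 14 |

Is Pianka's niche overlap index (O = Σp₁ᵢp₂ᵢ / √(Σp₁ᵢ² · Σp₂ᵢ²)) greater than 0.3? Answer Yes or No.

Proportions for species 3 (n=220): 43/220=0.1955, 71/220=0.3227, 99/220=0.4500, 7/220=0.0318
Proportions for species 2 (n=193): 42/193=0.2176, 48/193=0.2487, 89/193=0.4611, 14/193=0.0725
Σ p₁ᵢp₂ᵢ = 0.042541 + 0.080255 + 0.207495 + 0.002306 = 0.332597
Σp_1ᵢ² = 0.1955² + 0.3227² + 0.4500² + 0.0318² = 0.038220 + 0.104135 + 0.202500 + 0.001011 = 0.345866
Σp_2ᵢ² = 0.2176² + 0.2487² + 0.4611² + 0.0725² = 0.047350 + 0.061852 + 0.212613 + 0.005256 = 0.327071
O = 0.332597 / √(0.345866 × 0.327071) = 0.332597 / 0.3363372 = 0.9889
O = 0.9889 > 0.3 → Yes.

Yes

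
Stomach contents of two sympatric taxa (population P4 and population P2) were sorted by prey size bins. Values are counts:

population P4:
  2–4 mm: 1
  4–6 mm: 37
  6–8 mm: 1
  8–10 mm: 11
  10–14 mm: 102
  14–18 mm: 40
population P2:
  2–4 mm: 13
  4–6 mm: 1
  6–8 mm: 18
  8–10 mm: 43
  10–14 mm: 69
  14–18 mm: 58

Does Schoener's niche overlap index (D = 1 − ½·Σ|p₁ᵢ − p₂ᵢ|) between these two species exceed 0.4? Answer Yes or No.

Yes

Proportions for population P4 (n=192): 1/192=0.0052, 37/192=0.1927, 1/192=0.0052, 11/192=0.0573, 102/192=0.5313, 40/192=0.2083
Proportions for population P2 (n=202): 13/202=0.0644, 1/202=0.0050, 18/202=0.0891, 43/202=0.2129, 69/202=0.3416, 58/202=0.2871
Σ|p₁ᵢ − p₂ᵢ| = 0.0592 + 0.1877 + 0.0839 + 0.1556 + 0.1897 + 0.0788 = 0.7549
D = 1 − ½ × 0.7549 = 1 − 0.37745 = 0.62255
D = 0.62255 > 0.4 → Yes.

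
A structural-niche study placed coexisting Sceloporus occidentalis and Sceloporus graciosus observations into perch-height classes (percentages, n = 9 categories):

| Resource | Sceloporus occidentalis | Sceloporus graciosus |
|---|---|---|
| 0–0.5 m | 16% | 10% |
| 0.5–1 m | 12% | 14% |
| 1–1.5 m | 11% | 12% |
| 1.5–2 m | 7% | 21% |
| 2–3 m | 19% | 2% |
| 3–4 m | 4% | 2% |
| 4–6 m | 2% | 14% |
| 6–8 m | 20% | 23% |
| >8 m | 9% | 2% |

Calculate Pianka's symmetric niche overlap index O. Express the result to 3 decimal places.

0.761

Convert percentages to proportions (divide by 100).
Σ p₁ᵢp₂ᵢ = 0.0160 + 0.0168 + 0.0132 + 0.0147 + 0.0038 + 0.0008 + 0.0028 + 0.0460 + 0.0018 = 0.1159
Σp_1ᵢ² = 0.16² + 0.12² + 0.11² + 0.07² + 0.19² + 0.04² + 0.02² + 0.20² + 0.09² = 0.0256 + 0.0144 + 0.0121 + 0.0049 + 0.0361 + 0.0016 + 0.0004 + 0.0400 + 0.0081 = 0.1432
Σp_2ᵢ² = 0.10² + 0.14² + 0.12² + 0.21² + 0.02² + 0.02² + 0.14² + 0.23² + 0.02² = 0.0100 + 0.0196 + 0.0144 + 0.0441 + 0.0004 + 0.0004 + 0.0196 + 0.0529 + 0.0004 = 0.1618
O = 0.1159 / √(0.1432 × 0.1618) = 0.1159 / 0.152216 = 0.76142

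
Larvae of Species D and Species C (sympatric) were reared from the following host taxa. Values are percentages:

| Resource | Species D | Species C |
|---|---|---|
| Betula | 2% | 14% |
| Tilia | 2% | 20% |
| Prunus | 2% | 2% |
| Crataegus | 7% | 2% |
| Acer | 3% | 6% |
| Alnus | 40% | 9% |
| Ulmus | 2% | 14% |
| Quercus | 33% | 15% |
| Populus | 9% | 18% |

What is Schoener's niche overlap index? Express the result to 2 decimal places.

Convert percentages to proportions (divide by 100).
Σ|p₁ᵢ − p₂ᵢ| = 0.12 + 0.18 + 0.00 + 0.05 + 0.03 + 0.31 + 0.12 + 0.18 + 0.09 = 1.08
D = 1 − ½ × 1.08 = 1 − 0.540 = 0.4600

0.46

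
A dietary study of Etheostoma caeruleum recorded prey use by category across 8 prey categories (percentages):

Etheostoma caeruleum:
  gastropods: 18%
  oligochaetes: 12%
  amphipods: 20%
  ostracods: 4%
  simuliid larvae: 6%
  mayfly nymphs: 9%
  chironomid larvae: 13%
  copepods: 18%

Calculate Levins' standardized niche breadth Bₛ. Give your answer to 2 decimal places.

0.81

Convert percentages to proportions (divide by 100).
Σpᵢ² = 0.18² + 0.12² + 0.20² + 0.04² + 0.06² + 0.09² + 0.13² + 0.18² = 0.0324 + 0.0144 + 0.0400 + 0.0016 + 0.0036 + 0.0081 + 0.0169 + 0.0324 = 0.1494
B = 1 / 0.1494 = 6.6934
Bₛ = (B − 1)/(n − 1) = (6.6934 − 1)/(8 − 1) = 5.6934/7 = 0.8133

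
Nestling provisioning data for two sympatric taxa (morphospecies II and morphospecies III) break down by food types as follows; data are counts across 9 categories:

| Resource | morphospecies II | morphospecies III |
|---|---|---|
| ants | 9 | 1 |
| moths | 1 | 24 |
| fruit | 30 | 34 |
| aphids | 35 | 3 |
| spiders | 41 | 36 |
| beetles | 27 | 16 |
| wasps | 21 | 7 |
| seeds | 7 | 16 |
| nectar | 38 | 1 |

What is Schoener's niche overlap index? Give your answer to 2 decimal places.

0.58

Proportions for morphospecies II (n=209): 9/209=0.0431, 1/209=0.0048, 30/209=0.1435, 35/209=0.1675, 41/209=0.1962, 27/209=0.1292, 21/209=0.1005, 7/209=0.0335, 38/209=0.1818
Proportions for morphospecies III (n=138): 1/138=0.0072, 24/138=0.1739, 34/138=0.2464, 3/138=0.0217, 36/138=0.2609, 16/138=0.1159, 7/138=0.0507, 16/138=0.1159, 1/138=0.0072
Σ|p₁ᵢ − p₂ᵢ| = 0.0359 + 0.1691 + 0.1029 + 0.1458 + 0.0647 + 0.0133 + 0.0498 + 0.0824 + 0.1746 = 0.8385
D = 1 − ½ × 0.8385 = 1 − 0.41925 = 0.58075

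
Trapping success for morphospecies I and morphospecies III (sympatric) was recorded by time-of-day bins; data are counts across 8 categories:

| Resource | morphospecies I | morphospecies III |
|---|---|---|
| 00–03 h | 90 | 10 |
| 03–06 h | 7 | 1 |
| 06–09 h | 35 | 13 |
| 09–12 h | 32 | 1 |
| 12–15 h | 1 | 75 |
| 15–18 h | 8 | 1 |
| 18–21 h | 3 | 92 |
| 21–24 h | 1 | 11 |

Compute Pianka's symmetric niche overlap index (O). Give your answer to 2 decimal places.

Proportions for morphospecies I (n=177): 90/177=0.5085, 7/177=0.0395, 35/177=0.1977, 32/177=0.1808, 1/177=0.0056, 8/177=0.0452, 3/177=0.0169, 1/177=0.0056
Proportions for morphospecies III (n=204): 10/204=0.0490, 1/204=0.0049, 13/204=0.0637, 1/204=0.0049, 75/204=0.3676, 1/204=0.0049, 92/204=0.4510, 11/204=0.0539
Σ p₁ᵢp₂ᵢ = 0.024917 + 0.000194 + 0.012593 + 0.000886 + 0.002059 + 0.000221 + 0.007622 + 0.000302 = 0.048794
Σp_1ᵢ² = 0.5085² + 0.0395² + 0.1977² + 0.1808² + 0.0056² + 0.0452² + 0.0169² + 0.0056² = 0.258572 + 0.001560 + 0.039085 + 0.032689 + 0.000031 + 0.002043 + 0.000286 + 0.000031 = 0.334297
Σp_2ᵢ² = 0.0490² + 0.0049² + 0.0637² + 0.0049² + 0.3676² + 0.0049² + 0.4510² + 0.0539² = 0.002401 + 0.000024 + 0.004058 + 0.000024 + 0.135130 + 0.000024 + 0.203401 + 0.002905 = 0.347967
O = 0.048794 / √(0.334297 × 0.347967) = 0.048794 / 0.3410635 = 0.1431

0.14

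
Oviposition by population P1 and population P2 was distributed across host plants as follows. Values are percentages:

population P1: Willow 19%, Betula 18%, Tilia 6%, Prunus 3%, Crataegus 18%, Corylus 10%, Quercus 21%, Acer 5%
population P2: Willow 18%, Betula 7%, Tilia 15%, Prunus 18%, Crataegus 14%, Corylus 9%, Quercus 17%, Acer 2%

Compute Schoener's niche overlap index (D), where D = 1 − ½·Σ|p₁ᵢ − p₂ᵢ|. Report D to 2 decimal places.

0.76

Convert percentages to proportions (divide by 100).
Σ|p₁ᵢ − p₂ᵢ| = 0.01 + 0.11 + 0.09 + 0.15 + 0.04 + 0.01 + 0.04 + 0.03 = 0.48
D = 1 − ½ × 0.48 = 1 − 0.240 = 0.7600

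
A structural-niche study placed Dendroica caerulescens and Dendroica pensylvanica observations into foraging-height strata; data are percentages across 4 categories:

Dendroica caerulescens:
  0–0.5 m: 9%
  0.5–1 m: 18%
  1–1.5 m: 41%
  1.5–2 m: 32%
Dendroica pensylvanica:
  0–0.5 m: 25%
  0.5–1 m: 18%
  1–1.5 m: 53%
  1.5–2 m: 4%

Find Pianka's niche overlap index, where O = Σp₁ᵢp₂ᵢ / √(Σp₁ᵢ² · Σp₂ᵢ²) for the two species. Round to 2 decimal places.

0.83

Convert percentages to proportions (divide by 100).
Σ p₁ᵢp₂ᵢ = 0.0225 + 0.0324 + 0.2173 + 0.0128 = 0.2850
Σp_1ᵢ² = 0.09² + 0.18² + 0.41² + 0.32² = 0.0081 + 0.0324 + 0.1681 + 0.1024 = 0.3110
Σp_2ᵢ² = 0.25² + 0.18² + 0.53² + 0.04² = 0.0625 + 0.0324 + 0.2809 + 0.0016 = 0.3774
O = 0.2850 / √(0.3110 × 0.3774) = 0.2850 / 0.34260 = 0.8319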